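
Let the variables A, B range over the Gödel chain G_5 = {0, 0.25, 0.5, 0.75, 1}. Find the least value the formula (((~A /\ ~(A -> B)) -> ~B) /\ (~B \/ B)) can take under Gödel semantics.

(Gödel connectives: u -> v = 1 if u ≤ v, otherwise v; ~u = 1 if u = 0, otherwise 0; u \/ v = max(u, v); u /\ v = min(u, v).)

The minimum is attained at A = 0, B = 0.25:
  ~A: Gödel ¬ of 0 = 1 (operand is 0)
  (A -> B): 0 ≤ 0.25, so result = 1
  ~(A -> B): Gödel ¬ of 1 = 0 (operand ≠ 0)
  (~A /\ ~(A -> B)) = min(1, 0) = 0
  ~B: Gödel ¬ of 0.25 = 0 (operand ≠ 0)
  ((~A /\ ~(A -> B)) -> ~B): 0 ≤ 0, so result = 1
  ~B: Gödel ¬ of 0.25 = 0 (operand ≠ 0)
  (~B \/ B) = max(0, 0.25) = 0.25
  (((~A /\ ~(A -> B)) -> ~B) /\ (~B \/ B)) = min(1, 0.25) = 0.25
Checking all 25 assignments confirms none give a value below 0.25.

0.25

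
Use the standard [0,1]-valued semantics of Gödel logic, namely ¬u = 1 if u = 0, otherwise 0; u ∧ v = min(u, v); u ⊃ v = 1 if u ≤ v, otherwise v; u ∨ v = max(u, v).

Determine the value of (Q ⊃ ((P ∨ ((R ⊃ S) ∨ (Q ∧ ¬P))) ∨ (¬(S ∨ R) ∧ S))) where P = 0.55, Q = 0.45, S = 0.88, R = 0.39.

(R ⊃ S): 0.39 ≤ 0.88, so result = 1
¬P: Gödel ¬ of 0.55 = 0 (operand ≠ 0)
(Q ∧ ¬P) = min(0.45, 0) = 0
((R ⊃ S) ∨ (Q ∧ ¬P)) = max(1, 0) = 1
(P ∨ ((R ⊃ S) ∨ (Q ∧ ¬P))) = max(0.55, 1) = 1
(S ∨ R) = max(0.88, 0.39) = 0.88
¬(S ∨ R): Gödel ¬ of 0.88 = 0 (operand ≠ 0)
(¬(S ∨ R) ∧ S) = min(0, 0.88) = 0
((P ∨ ((R ⊃ S) ∨ (Q ∧ ¬P))) ∨ (¬(S ∨ R) ∧ S)) = max(1, 0) = 1
(Q ⊃ ((P ∨ ((R ⊃ S) ∨ (Q ∧ ¬P))) ∨ (¬(S ∨ R) ∧ S))): 0.45 ≤ 1, so result = 1

1.00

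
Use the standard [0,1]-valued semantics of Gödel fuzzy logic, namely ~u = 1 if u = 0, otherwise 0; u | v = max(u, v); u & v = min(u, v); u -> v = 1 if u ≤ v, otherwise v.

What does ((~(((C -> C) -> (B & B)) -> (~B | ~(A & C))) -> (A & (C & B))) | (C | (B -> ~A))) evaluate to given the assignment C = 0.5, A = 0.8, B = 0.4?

0.50

(C -> C): 0.5 ≤ 0.5, so result = 1
(B & B) = min(0.4, 0.4) = 0.4
((C -> C) -> (B & B)): 1 > 0.4, so result = 0.4
~B: Gödel ¬ of 0.4 = 0 (operand ≠ 0)
(A & C) = min(0.8, 0.5) = 0.5
~(A & C): Gödel ¬ of 0.5 = 0 (operand ≠ 0)
(~B | ~(A & C)) = max(0, 0) = 0
(((C -> C) -> (B & B)) -> (~B | ~(A & C))): 0.4 > 0, so result = 0
~(((C -> C) -> (B & B)) -> (~B | ~(A & C))): Gödel ¬ of 0 = 1 (operand is 0)
(C & B) = min(0.5, 0.4) = 0.4
(A & (C & B)) = min(0.8, 0.4) = 0.4
(~(((C -> C) -> (B & B)) -> (~B | ~(A & C))) -> (A & (C & B))): 1 > 0.4, so result = 0.4
~A: Gödel ¬ of 0.8 = 0 (operand ≠ 0)
(B -> ~A): 0.4 > 0, so result = 0
(C | (B -> ~A)) = max(0.5, 0) = 0.5
((~(((C -> C) -> (B & B)) -> (~B | ~(A & C))) -> (A & (C & B))) | (C | (B -> ~A))) = max(0.4, 0.5) = 0.5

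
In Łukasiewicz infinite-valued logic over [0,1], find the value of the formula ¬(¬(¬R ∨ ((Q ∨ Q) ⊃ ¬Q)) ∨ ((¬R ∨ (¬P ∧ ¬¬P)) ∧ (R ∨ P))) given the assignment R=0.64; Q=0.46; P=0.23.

¬R: Łukasiewicz ¬ gives 1 − 0.64 = 0.36
(Q ∨ Q) = max(0.46, 0.46) = 0.46
¬Q: Łukasiewicz ¬ gives 1 − 0.46 = 0.54
((Q ∨ Q) ⊃ ¬Q): min(1, 1 − 0.46 + 0.54) = 1
(¬R ∨ ((Q ∨ Q) ⊃ ¬Q)) = max(0.36, 1) = 1
¬(¬R ∨ ((Q ∨ Q) ⊃ ¬Q)): Łukasiewicz ¬ gives 1 − 1 = 0
¬R: Łukasiewicz ¬ gives 1 − 0.64 = 0.36
¬P: Łukasiewicz ¬ gives 1 − 0.23 = 0.77
¬P: Łukasiewicz ¬ gives 1 − 0.23 = 0.77
¬¬P: Łukasiewicz ¬ gives 1 − 0.77 = 0.23
(¬P ∧ ¬¬P) = min(0.77, 0.23) = 0.23
(¬R ∨ (¬P ∧ ¬¬P)) = max(0.36, 0.23) = 0.36
(R ∨ P) = max(0.64, 0.23) = 0.64
((¬R ∨ (¬P ∧ ¬¬P)) ∧ (R ∨ P)) = min(0.36, 0.64) = 0.36
(¬(¬R ∨ ((Q ∨ Q) ⊃ ¬Q)) ∨ ((¬R ∨ (¬P ∧ ¬¬P)) ∧ (R ∨ P))) = max(0, 0.36) = 0.36
¬(¬(¬R ∨ ((Q ∨ Q) ⊃ ¬Q)) ∨ ((¬R ∨ (¬P ∧ ¬¬P)) ∧ (R ∨ P))): Łukasiewicz ¬ gives 1 − 0.36 = 0.64

0.64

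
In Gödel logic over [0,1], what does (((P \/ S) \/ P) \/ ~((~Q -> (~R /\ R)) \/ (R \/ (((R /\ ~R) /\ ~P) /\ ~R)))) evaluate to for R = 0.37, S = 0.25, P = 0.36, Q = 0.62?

0.36

(P \/ S) = max(0.36, 0.25) = 0.36
((P \/ S) \/ P) = max(0.36, 0.36) = 0.36
~Q: Gödel ¬ of 0.62 = 0 (operand ≠ 0)
~R: Gödel ¬ of 0.37 = 0 (operand ≠ 0)
(~R /\ R) = min(0, 0.37) = 0
(~Q -> (~R /\ R)): 0 ≤ 0, so result = 1
~R: Gödel ¬ of 0.37 = 0 (operand ≠ 0)
(R /\ ~R) = min(0.37, 0) = 0
~P: Gödel ¬ of 0.36 = 0 (operand ≠ 0)
((R /\ ~R) /\ ~P) = min(0, 0) = 0
~R: Gödel ¬ of 0.37 = 0 (operand ≠ 0)
(((R /\ ~R) /\ ~P) /\ ~R) = min(0, 0) = 0
(R \/ (((R /\ ~R) /\ ~P) /\ ~R)) = max(0.37, 0) = 0.37
((~Q -> (~R /\ R)) \/ (R \/ (((R /\ ~R) /\ ~P) /\ ~R))) = max(1, 0.37) = 1
~((~Q -> (~R /\ R)) \/ (R \/ (((R /\ ~R) /\ ~P) /\ ~R))): Gödel ¬ of 1 = 0 (operand ≠ 0)
(((P \/ S) \/ P) \/ ~((~Q -> (~R /\ R)) \/ (R \/ (((R /\ ~R) /\ ~P) /\ ~R)))) = max(0.36, 0) = 0.36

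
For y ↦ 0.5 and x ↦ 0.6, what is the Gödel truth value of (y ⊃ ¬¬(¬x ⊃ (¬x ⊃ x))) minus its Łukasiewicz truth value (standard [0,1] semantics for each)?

Gödel evaluation:
  ¬x: Gödel ¬ of 0.6 = 0 (operand ≠ 0)
  ¬x: Gödel ¬ of 0.6 = 0 (operand ≠ 0)
  (¬x ⊃ x): 0 ≤ 0.6, so result = 1
  (¬x ⊃ (¬x ⊃ x)): 0 ≤ 1, so result = 1
  ¬(¬x ⊃ (¬x ⊃ x)): Gödel ¬ of 1 = 0 (operand ≠ 0)
  ¬¬(¬x ⊃ (¬x ⊃ x)): Gödel ¬ of 0 = 1 (operand is 0)
  (y ⊃ ¬¬(¬x ⊃ (¬x ⊃ x))): 0.5 ≤ 1, so result = 1
  Gödel value = 1
Łukasiewicz evaluation:
  ¬x: Łukasiewicz ¬ gives 1 − 0.6 = 0.4
  ¬x: Łukasiewicz ¬ gives 1 − 0.6 = 0.4
  (¬x ⊃ x): min(1, 1 − 0.4 + 0.6) = 1
  (¬x ⊃ (¬x ⊃ x)): min(1, 1 − 0.4 + 1) = 1
  ¬(¬x ⊃ (¬x ⊃ x)): Łukasiewicz ¬ gives 1 − 1 = 0
  ¬¬(¬x ⊃ (¬x ⊃ x)): Łukasiewicz ¬ gives 1 − 0 = 1
  (y ⊃ ¬¬(¬x ⊃ (¬x ⊃ x))): min(1, 1 − 0.5 + 1) = 1
  Łukasiewicz value = 1
Difference: 1 − 1 = 0.00

0.00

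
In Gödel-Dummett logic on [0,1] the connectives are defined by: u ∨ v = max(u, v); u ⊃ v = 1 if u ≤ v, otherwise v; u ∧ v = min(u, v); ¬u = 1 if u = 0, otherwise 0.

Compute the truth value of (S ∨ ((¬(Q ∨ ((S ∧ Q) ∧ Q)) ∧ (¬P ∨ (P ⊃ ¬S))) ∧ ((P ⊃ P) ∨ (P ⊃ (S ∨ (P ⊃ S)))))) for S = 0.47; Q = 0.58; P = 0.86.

(S ∧ Q) = min(0.47, 0.58) = 0.47
((S ∧ Q) ∧ Q) = min(0.47, 0.58) = 0.47
(Q ∨ ((S ∧ Q) ∧ Q)) = max(0.58, 0.47) = 0.58
¬(Q ∨ ((S ∧ Q) ∧ Q)): Gödel ¬ of 0.58 = 0 (operand ≠ 0)
¬P: Gödel ¬ of 0.86 = 0 (operand ≠ 0)
¬S: Gödel ¬ of 0.47 = 0 (operand ≠ 0)
(P ⊃ ¬S): 0.86 > 0, so result = 0
(¬P ∨ (P ⊃ ¬S)) = max(0, 0) = 0
(¬(Q ∨ ((S ∧ Q) ∧ Q)) ∧ (¬P ∨ (P ⊃ ¬S))) = min(0, 0) = 0
(P ⊃ P): 0.86 ≤ 0.86, so result = 1
(P ⊃ S): 0.86 > 0.47, so result = 0.47
(S ∨ (P ⊃ S)) = max(0.47, 0.47) = 0.47
(P ⊃ (S ∨ (P ⊃ S))): 0.86 > 0.47, so result = 0.47
((P ⊃ P) ∨ (P ⊃ (S ∨ (P ⊃ S)))) = max(1, 0.47) = 1
((¬(Q ∨ ((S ∧ Q) ∧ Q)) ∧ (¬P ∨ (P ⊃ ¬S))) ∧ ((P ⊃ P) ∨ (P ⊃ (S ∨ (P ⊃ S))))) = min(0, 1) = 0
(S ∨ ((¬(Q ∨ ((S ∧ Q) ∧ Q)) ∧ (¬P ∨ (P ⊃ ¬S))) ∧ ((P ⊃ P) ∨ (P ⊃ (S ∨ (P ⊃ S)))))) = max(0.47, 0) = 0.47

0.47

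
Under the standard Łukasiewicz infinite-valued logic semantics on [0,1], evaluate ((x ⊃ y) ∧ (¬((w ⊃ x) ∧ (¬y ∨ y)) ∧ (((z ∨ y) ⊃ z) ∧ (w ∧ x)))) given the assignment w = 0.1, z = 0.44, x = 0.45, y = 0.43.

0.10

(x ⊃ y): min(1, 1 − 0.45 + 0.43) = 0.98
(w ⊃ x): min(1, 1 − 0.1 + 0.45) = 1
¬y: Łukasiewicz ¬ gives 1 − 0.43 = 0.57
(¬y ∨ y) = max(0.57, 0.43) = 0.57
((w ⊃ x) ∧ (¬y ∨ y)) = min(1, 0.57) = 0.57
¬((w ⊃ x) ∧ (¬y ∨ y)): Łukasiewicz ¬ gives 1 − 0.57 = 0.43
(z ∨ y) = max(0.44, 0.43) = 0.44
((z ∨ y) ⊃ z): min(1, 1 − 0.44 + 0.44) = 1
(w ∧ x) = min(0.1, 0.45) = 0.1
(((z ∨ y) ⊃ z) ∧ (w ∧ x)) = min(1, 0.1) = 0.1
(¬((w ⊃ x) ∧ (¬y ∨ y)) ∧ (((z ∨ y) ⊃ z) ∧ (w ∧ x))) = min(0.43, 0.1) = 0.1
((x ⊃ y) ∧ (¬((w ⊃ x) ∧ (¬y ∨ y)) ∧ (((z ∨ y) ⊃ z) ∧ (w ∧ x)))) = min(0.98, 0.1) = 0.1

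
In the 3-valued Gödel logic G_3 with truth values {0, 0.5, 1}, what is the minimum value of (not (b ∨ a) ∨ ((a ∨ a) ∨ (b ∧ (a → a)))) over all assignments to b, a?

0.50

The minimum is attained at b = 0, a = 0.5:
  (b ∨ a) = max(0, 0.5) = 0.5
  not (b ∨ a): Gödel ¬ of 0.5 = 0 (operand ≠ 0)
  (a ∨ a) = max(0.5, 0.5) = 0.5
  (a → a): 0.5 ≤ 0.5, so result = 1
  (b ∧ (a → a)) = min(0, 1) = 0
  ((a ∨ a) ∨ (b ∧ (a → a))) = max(0.5, 0) = 0.5
  (not (b ∨ a) ∨ ((a ∨ a) ∨ (b ∧ (a → a)))) = max(0, 0.5) = 0.5
Checking all 9 assignments confirms none give a value below 0.50.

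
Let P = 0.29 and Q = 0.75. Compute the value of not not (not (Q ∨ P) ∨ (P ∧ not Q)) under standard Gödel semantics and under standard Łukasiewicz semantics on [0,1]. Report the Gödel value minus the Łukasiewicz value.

Gödel evaluation:
  (Q ∨ P) = max(0.75, 0.29) = 0.75
  not (Q ∨ P): Gödel ¬ of 0.75 = 0 (operand ≠ 0)
  not Q: Gödel ¬ of 0.75 = 0 (operand ≠ 0)
  (P ∧ not Q) = min(0.29, 0) = 0
  (not (Q ∨ P) ∨ (P ∧ not Q)) = max(0, 0) = 0
  not (not (Q ∨ P) ∨ (P ∧ not Q)): Gödel ¬ of 0 = 1 (operand is 0)
  not not (not (Q ∨ P) ∨ (P ∧ not Q)): Gödel ¬ of 1 = 0 (operand ≠ 0)
  Gödel value = 0
Łukasiewicz evaluation:
  (Q ∨ P) = max(0.75, 0.29) = 0.75
  not (Q ∨ P): Łukasiewicz ¬ gives 1 − 0.75 = 0.25
  not Q: Łukasiewicz ¬ gives 1 − 0.75 = 0.25
  (P ∧ not Q) = min(0.29, 0.25) = 0.25
  (not (Q ∨ P) ∨ (P ∧ not Q)) = max(0.25, 0.25) = 0.25
  not (not (Q ∨ P) ∨ (P ∧ not Q)): Łukasiewicz ¬ gives 1 − 0.25 = 0.75
  not not (not (Q ∨ P) ∨ (P ∧ not Q)): Łukasiewicz ¬ gives 1 − 0.75 = 0.25
  Łukasiewicz value = 0.25
Difference: 0 − 0.25 = -0.25

-0.25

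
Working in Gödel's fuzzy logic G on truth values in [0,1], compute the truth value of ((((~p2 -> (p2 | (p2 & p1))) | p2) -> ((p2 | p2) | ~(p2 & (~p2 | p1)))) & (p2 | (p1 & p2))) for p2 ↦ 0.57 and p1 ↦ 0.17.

0.57

~p2: Gödel ¬ of 0.57 = 0 (operand ≠ 0)
(p2 & p1) = min(0.57, 0.17) = 0.17
(p2 | (p2 & p1)) = max(0.57, 0.17) = 0.57
(~p2 -> (p2 | (p2 & p1))): 0 ≤ 0.57, so result = 1
((~p2 -> (p2 | (p2 & p1))) | p2) = max(1, 0.57) = 1
(p2 | p2) = max(0.57, 0.57) = 0.57
~p2: Gödel ¬ of 0.57 = 0 (operand ≠ 0)
(~p2 | p1) = max(0, 0.17) = 0.17
(p2 & (~p2 | p1)) = min(0.57, 0.17) = 0.17
~(p2 & (~p2 | p1)): Gödel ¬ of 0.17 = 0 (operand ≠ 0)
((p2 | p2) | ~(p2 & (~p2 | p1))) = max(0.57, 0) = 0.57
(((~p2 -> (p2 | (p2 & p1))) | p2) -> ((p2 | p2) | ~(p2 & (~p2 | p1)))): 1 > 0.57, so result = 0.57
(p1 & p2) = min(0.17, 0.57) = 0.17
(p2 | (p1 & p2)) = max(0.57, 0.17) = 0.57
((((~p2 -> (p2 | (p2 & p1))) | p2) -> ((p2 | p2) | ~(p2 & (~p2 | p1)))) & (p2 | (p1 & p2))) = min(0.57, 0.57) = 0.57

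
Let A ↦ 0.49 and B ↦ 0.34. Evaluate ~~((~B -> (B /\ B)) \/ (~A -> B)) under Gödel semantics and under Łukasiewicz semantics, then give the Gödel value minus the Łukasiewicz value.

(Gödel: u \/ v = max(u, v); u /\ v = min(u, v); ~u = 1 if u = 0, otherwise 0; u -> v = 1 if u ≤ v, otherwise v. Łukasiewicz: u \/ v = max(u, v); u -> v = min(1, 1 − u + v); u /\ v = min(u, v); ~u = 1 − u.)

Gödel evaluation:
  ~B: Gödel ¬ of 0.34 = 0 (operand ≠ 0)
  (B /\ B) = min(0.34, 0.34) = 0.34
  (~B -> (B /\ B)): 0 ≤ 0.34, so result = 1
  ~A: Gödel ¬ of 0.49 = 0 (operand ≠ 0)
  (~A -> B): 0 ≤ 0.34, so result = 1
  ((~B -> (B /\ B)) \/ (~A -> B)) = max(1, 1) = 1
  ~((~B -> (B /\ B)) \/ (~A -> B)): Gödel ¬ of 1 = 0 (operand ≠ 0)
  ~~((~B -> (B /\ B)) \/ (~A -> B)): Gödel ¬ of 0 = 1 (operand is 0)
  Gödel value = 1
Łukasiewicz evaluation:
  ~B: Łukasiewicz ¬ gives 1 − 0.34 = 0.66
  (B /\ B) = min(0.34, 0.34) = 0.34
  (~B -> (B /\ B)): min(1, 1 − 0.66 + 0.34) = 0.68
  ~A: Łukasiewicz ¬ gives 1 − 0.49 = 0.51
  (~A -> B): min(1, 1 − 0.51 + 0.34) = 0.83
  ((~B -> (B /\ B)) \/ (~A -> B)) = max(0.68, 0.83) = 0.83
  ~((~B -> (B /\ B)) \/ (~A -> B)): Łukasiewicz ¬ gives 1 − 0.83 = 0.17
  ~~((~B -> (B /\ B)) \/ (~A -> B)): Łukasiewicz ¬ gives 1 − 0.17 = 0.83
  Łukasiewicz value = 0.83
Difference: 1 − 0.83 = 0.17

0.17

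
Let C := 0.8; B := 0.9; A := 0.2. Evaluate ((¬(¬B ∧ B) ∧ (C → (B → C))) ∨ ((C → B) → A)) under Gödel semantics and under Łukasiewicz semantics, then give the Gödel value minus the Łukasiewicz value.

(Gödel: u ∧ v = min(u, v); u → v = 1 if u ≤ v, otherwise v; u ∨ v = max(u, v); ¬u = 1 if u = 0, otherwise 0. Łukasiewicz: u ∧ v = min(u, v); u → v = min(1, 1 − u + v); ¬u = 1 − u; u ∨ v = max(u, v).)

Gödel evaluation:
  ¬B: Gödel ¬ of 0.9 = 0 (operand ≠ 0)
  (¬B ∧ B) = min(0, 0.9) = 0
  ¬(¬B ∧ B): Gödel ¬ of 0 = 1 (operand is 0)
  (B → C): 0.9 > 0.8, so result = 0.8
  (C → (B → C)): 0.8 ≤ 0.8, so result = 1
  (¬(¬B ∧ B) ∧ (C → (B → C))) = min(1, 1) = 1
  (C → B): 0.8 ≤ 0.9, so result = 1
  ((C → B) → A): 1 > 0.2, so result = 0.2
  ((¬(¬B ∧ B) ∧ (C → (B → C))) ∨ ((C → B) → A)) = max(1, 0.2) = 1
  Gödel value = 1
Łukasiewicz evaluation:
  ¬B: Łukasiewicz ¬ gives 1 − 0.9 = 0.1
  (¬B ∧ B) = min(0.1, 0.9) = 0.1
  ¬(¬B ∧ B): Łukasiewicz ¬ gives 1 − 0.1 = 0.9
  (B → C): min(1, 1 − 0.9 + 0.8) = 0.9
  (C → (B → C)): min(1, 1 − 0.8 + 0.9) = 1
  (¬(¬B ∧ B) ∧ (C → (B → C))) = min(0.9, 1) = 0.9
  (C → B): min(1, 1 − 0.8 + 0.9) = 1
  ((C → B) → A): min(1, 1 − 1 + 0.2) = 0.2
  ((¬(¬B ∧ B) ∧ (C → (B → C))) ∨ ((C → B) → A)) = max(0.9, 0.2) = 0.9
  Łukasiewicz value = 0.9
Difference: 1 − 0.9 = 0.10

0.10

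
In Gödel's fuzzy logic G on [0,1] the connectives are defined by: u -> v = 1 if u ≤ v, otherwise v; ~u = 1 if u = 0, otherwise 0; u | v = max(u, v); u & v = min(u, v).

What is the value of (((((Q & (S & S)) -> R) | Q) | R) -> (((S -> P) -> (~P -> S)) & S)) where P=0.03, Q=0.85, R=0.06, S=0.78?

(S & S) = min(0.78, 0.78) = 0.78
(Q & (S & S)) = min(0.85, 0.78) = 0.78
((Q & (S & S)) -> R): 0.78 > 0.06, so result = 0.06
(((Q & (S & S)) -> R) | Q) = max(0.06, 0.85) = 0.85
((((Q & (S & S)) -> R) | Q) | R) = max(0.85, 0.06) = 0.85
(S -> P): 0.78 > 0.03, so result = 0.03
~P: Gödel ¬ of 0.03 = 0 (operand ≠ 0)
(~P -> S): 0 ≤ 0.78, so result = 1
((S -> P) -> (~P -> S)): 0.03 ≤ 1, so result = 1
(((S -> P) -> (~P -> S)) & S) = min(1, 0.78) = 0.78
(((((Q & (S & S)) -> R) | Q) | R) -> (((S -> P) -> (~P -> S)) & S)): 0.85 > 0.78, so result = 0.78

0.78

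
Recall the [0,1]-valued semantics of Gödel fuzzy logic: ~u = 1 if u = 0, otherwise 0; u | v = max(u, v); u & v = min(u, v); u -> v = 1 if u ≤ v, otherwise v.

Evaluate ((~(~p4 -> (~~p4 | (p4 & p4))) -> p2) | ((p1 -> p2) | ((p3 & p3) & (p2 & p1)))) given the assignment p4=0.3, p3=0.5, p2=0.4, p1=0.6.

~p4: Gödel ¬ of 0.3 = 0 (operand ≠ 0)
~p4: Gödel ¬ of 0.3 = 0 (operand ≠ 0)
~~p4: Gödel ¬ of 0 = 1 (operand is 0)
(p4 & p4) = min(0.3, 0.3) = 0.3
(~~p4 | (p4 & p4)) = max(1, 0.3) = 1
(~p4 -> (~~p4 | (p4 & p4))): 0 ≤ 1, so result = 1
~(~p4 -> (~~p4 | (p4 & p4))): Gödel ¬ of 1 = 0 (operand ≠ 0)
(~(~p4 -> (~~p4 | (p4 & p4))) -> p2): 0 ≤ 0.4, so result = 1
(p1 -> p2): 0.6 > 0.4, so result = 0.4
(p3 & p3) = min(0.5, 0.5) = 0.5
(p2 & p1) = min(0.4, 0.6) = 0.4
((p3 & p3) & (p2 & p1)) = min(0.5, 0.4) = 0.4
((p1 -> p2) | ((p3 & p3) & (p2 & p1))) = max(0.4, 0.4) = 0.4
((~(~p4 -> (~~p4 | (p4 & p4))) -> p2) | ((p1 -> p2) | ((p3 & p3) & (p2 & p1)))) = max(1, 0.4) = 1

1.00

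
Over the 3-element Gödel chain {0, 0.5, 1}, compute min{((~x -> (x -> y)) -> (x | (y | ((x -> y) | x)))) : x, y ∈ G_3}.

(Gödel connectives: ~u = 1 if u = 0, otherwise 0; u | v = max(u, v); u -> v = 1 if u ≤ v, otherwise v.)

0.50

The minimum is attained at x = 0.5, y = 0:
  ~x: Gödel ¬ of 0.5 = 0 (operand ≠ 0)
  (x -> y): 0.5 > 0, so result = 0
  (~x -> (x -> y)): 0 ≤ 0, so result = 1
  (x -> y): 0.5 > 0, so result = 0
  ((x -> y) | x) = max(0, 0.5) = 0.5
  (y | ((x -> y) | x)) = max(0, 0.5) = 0.5
  (x | (y | ((x -> y) | x))) = max(0.5, 0.5) = 0.5
  ((~x -> (x -> y)) -> (x | (y | ((x -> y) | x)))): 1 > 0.5, so result = 0.5
Checking all 9 assignments confirms none give a value below 0.50.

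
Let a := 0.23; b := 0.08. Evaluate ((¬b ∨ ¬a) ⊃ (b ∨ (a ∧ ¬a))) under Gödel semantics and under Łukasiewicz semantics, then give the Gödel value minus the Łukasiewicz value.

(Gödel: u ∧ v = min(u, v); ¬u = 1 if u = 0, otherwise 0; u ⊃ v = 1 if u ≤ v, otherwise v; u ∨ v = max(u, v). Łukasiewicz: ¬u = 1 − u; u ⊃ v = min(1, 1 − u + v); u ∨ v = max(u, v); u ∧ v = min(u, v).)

Gödel evaluation:
  ¬b: Gödel ¬ of 0.08 = 0 (operand ≠ 0)
  ¬a: Gödel ¬ of 0.23 = 0 (operand ≠ 0)
  (¬b ∨ ¬a) = max(0, 0) = 0
  ¬a: Gödel ¬ of 0.23 = 0 (operand ≠ 0)
  (a ∧ ¬a) = min(0.23, 0) = 0
  (b ∨ (a ∧ ¬a)) = max(0.08, 0) = 0.08
  ((¬b ∨ ¬a) ⊃ (b ∨ (a ∧ ¬a))): 0 ≤ 0.08, so result = 1
  Gödel value = 1
Łukasiewicz evaluation:
  ¬b: Łukasiewicz ¬ gives 1 − 0.08 = 0.92
  ¬a: Łukasiewicz ¬ gives 1 − 0.23 = 0.77
  (¬b ∨ ¬a) = max(0.92, 0.77) = 0.92
  ¬a: Łukasiewicz ¬ gives 1 − 0.23 = 0.77
  (a ∧ ¬a) = min(0.23, 0.77) = 0.23
  (b ∨ (a ∧ ¬a)) = max(0.08, 0.23) = 0.23
  ((¬b ∨ ¬a) ⊃ (b ∨ (a ∧ ¬a))): min(1, 1 − 0.92 + 0.23) = 0.31
  Łukasiewicz value = 0.31
Difference: 1 − 0.31 = 0.69

0.69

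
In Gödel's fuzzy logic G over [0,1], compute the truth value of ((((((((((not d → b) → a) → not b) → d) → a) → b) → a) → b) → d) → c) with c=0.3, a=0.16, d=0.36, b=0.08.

0.30

not d: Gödel ¬ of 0.36 = 0 (operand ≠ 0)
(not d → b): 0 ≤ 0.08, so result = 1
((not d → b) → a): 1 > 0.16, so result = 0.16
not b: Gödel ¬ of 0.08 = 0 (operand ≠ 0)
(((not d → b) → a) → not b): 0.16 > 0, so result = 0
((((not d → b) → a) → not b) → d): 0 ≤ 0.36, so result = 1
(((((not d → b) → a) → not b) → d) → a): 1 > 0.16, so result = 0.16
((((((not d → b) → a) → not b) → d) → a) → b): 0.16 > 0.08, so result = 0.08
(((((((not d → b) → a) → not b) → d) → a) → b) → a): 0.08 ≤ 0.16, so result = 1
((((((((not d → b) → a) → not b) → d) → a) → b) → a) → b): 1 > 0.08, so result = 0.08
(((((((((not d → b) → a) → not b) → d) → a) → b) → a) → b) → d): 0.08 ≤ 0.36, so result = 1
((((((((((not d → b) → a) → not b) → d) → a) → b) → a) → b) → d) → c): 1 > 0.3, so result = 0.3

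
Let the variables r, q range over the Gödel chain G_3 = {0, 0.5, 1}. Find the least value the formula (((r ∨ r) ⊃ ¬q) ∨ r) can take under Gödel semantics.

The minimum is attained at r = 0.5, q = 0.5:
  (r ∨ r) = max(0.5, 0.5) = 0.5
  ¬q: Gödel ¬ of 0.5 = 0 (operand ≠ 0)
  ((r ∨ r) ⊃ ¬q): 0.5 > 0, so result = 0
  (((r ∨ r) ⊃ ¬q) ∨ r) = max(0, 0.5) = 0.5
Checking all 9 assignments confirms none give a value below 0.50.

0.50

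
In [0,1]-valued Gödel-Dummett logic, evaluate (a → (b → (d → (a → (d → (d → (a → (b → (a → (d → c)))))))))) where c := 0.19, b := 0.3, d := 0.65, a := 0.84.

0.19

(d → c): 0.65 > 0.19, so result = 0.19
(a → (d → c)): 0.84 > 0.19, so result = 0.19
(b → (a → (d → c))): 0.3 > 0.19, so result = 0.19
(a → (b → (a → (d → c)))): 0.84 > 0.19, so result = 0.19
(d → (a → (b → (a → (d → c))))): 0.65 > 0.19, so result = 0.19
(d → (d → (a → (b → (a → (d → c)))))): 0.65 > 0.19, so result = 0.19
(a → (d → (d → (a → (b → (a → (d → c))))))): 0.84 > 0.19, so result = 0.19
(d → (a → (d → (d → (a → (b → (a → (d → c)))))))): 0.65 > 0.19, so result = 0.19
(b → (d → (a → (d → (d → (a → (b → (a → (d → c))))))))): 0.3 > 0.19, so result = 0.19
(a → (b → (d → (a → (d → (d → (a → (b → (a → (d → c)))))))))): 0.84 > 0.19, so result = 0.19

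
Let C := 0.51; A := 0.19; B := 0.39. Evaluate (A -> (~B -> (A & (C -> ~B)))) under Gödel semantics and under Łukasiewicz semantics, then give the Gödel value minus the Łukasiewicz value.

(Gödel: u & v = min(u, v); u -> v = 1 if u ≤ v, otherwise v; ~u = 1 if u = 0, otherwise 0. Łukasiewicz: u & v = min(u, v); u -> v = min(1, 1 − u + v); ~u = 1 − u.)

0.00

Gödel evaluation:
  ~B: Gödel ¬ of 0.39 = 0 (operand ≠ 0)
  ~B: Gödel ¬ of 0.39 = 0 (operand ≠ 0)
  (C -> ~B): 0.51 > 0, so result = 0
  (A & (C -> ~B)) = min(0.19, 0) = 0
  (~B -> (A & (C -> ~B))): 0 ≤ 0, so result = 1
  (A -> (~B -> (A & (C -> ~B)))): 0.19 ≤ 1, so result = 1
  Gödel value = 1
Łukasiewicz evaluation:
  ~B: Łukasiewicz ¬ gives 1 − 0.39 = 0.61
  ~B: Łukasiewicz ¬ gives 1 − 0.39 = 0.61
  (C -> ~B): min(1, 1 − 0.51 + 0.61) = 1
  (A & (C -> ~B)) = min(0.19, 1) = 0.19
  (~B -> (A & (C -> ~B))): min(1, 1 − 0.61 + 0.19) = 0.58
  (A -> (~B -> (A & (C -> ~B)))): min(1, 1 − 0.19 + 0.58) = 1
  Łukasiewicz value = 1
Difference: 1 − 1 = 0.00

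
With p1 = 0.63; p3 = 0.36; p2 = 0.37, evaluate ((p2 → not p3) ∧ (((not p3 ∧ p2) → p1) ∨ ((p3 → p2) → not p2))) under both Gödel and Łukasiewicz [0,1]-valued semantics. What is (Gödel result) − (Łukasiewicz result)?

Gödel evaluation:
  not p3: Gödel ¬ of 0.36 = 0 (operand ≠ 0)
  (p2 → not p3): 0.37 > 0, so result = 0
  not p3: Gödel ¬ of 0.36 = 0 (operand ≠ 0)
  (not p3 ∧ p2) = min(0, 0.37) = 0
  ((not p3 ∧ p2) → p1): 0 ≤ 0.63, so result = 1
  (p3 → p2): 0.36 ≤ 0.37, so result = 1
  not p2: Gödel ¬ of 0.37 = 0 (operand ≠ 0)
  ((p3 → p2) → not p2): 1 > 0, so result = 0
  (((not p3 ∧ p2) → p1) ∨ ((p3 → p2) → not p2)) = max(1, 0) = 1
  ((p2 → not p3) ∧ (((not p3 ∧ p2) → p1) ∨ ((p3 → p2) → not p2))) = min(0, 1) = 0
  Gödel value = 0
Łukasiewicz evaluation:
  not p3: Łukasiewicz ¬ gives 1 − 0.36 = 0.64
  (p2 → not p3): min(1, 1 − 0.37 + 0.64) = 1
  not p3: Łukasiewicz ¬ gives 1 − 0.36 = 0.64
  (not p3 ∧ p2) = min(0.64, 0.37) = 0.37
  ((not p3 ∧ p2) → p1): min(1, 1 − 0.37 + 0.63) = 1
  (p3 → p2): min(1, 1 − 0.36 + 0.37) = 1
  not p2: Łukasiewicz ¬ gives 1 − 0.37 = 0.63
  ((p3 → p2) → not p2): min(1, 1 − 1 + 0.63) = 0.63
  (((not p3 ∧ p2) → p1) ∨ ((p3 → p2) → not p2)) = max(1, 0.63) = 1
  ((p2 → not p3) ∧ (((not p3 ∧ p2) → p1) ∨ ((p3 → p2) → not p2))) = min(1, 1) = 1
  Łukasiewicz value = 1
Difference: 0 − 1 = -1.00

-1.00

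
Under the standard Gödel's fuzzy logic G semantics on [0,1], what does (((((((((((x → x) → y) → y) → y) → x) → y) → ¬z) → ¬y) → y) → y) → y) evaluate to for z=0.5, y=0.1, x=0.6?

0.10

(x → x): 0.6 ≤ 0.6, so result = 1
((x → x) → y): 1 > 0.1, so result = 0.1
(((x → x) → y) → y): 0.1 ≤ 0.1, so result = 1
((((x → x) → y) → y) → y): 1 > 0.1, so result = 0.1
(((((x → x) → y) → y) → y) → x): 0.1 ≤ 0.6, so result = 1
((((((x → x) → y) → y) → y) → x) → y): 1 > 0.1, so result = 0.1
¬z: Gödel ¬ of 0.5 = 0 (operand ≠ 0)
(((((((x → x) → y) → y) → y) → x) → y) → ¬z): 0.1 > 0, so result = 0
¬y: Gödel ¬ of 0.1 = 0 (operand ≠ 0)
((((((((x → x) → y) → y) → y) → x) → y) → ¬z) → ¬y): 0 ≤ 0, so result = 1
(((((((((x → x) → y) → y) → y) → x) → y) → ¬z) → ¬y) → y): 1 > 0.1, so result = 0.1
((((((((((x → x) → y) → y) → y) → x) → y) → ¬z) → ¬y) → y) → y): 0.1 ≤ 0.1, so result = 1
(((((((((((x → x) → y) → y) → y) → x) → y) → ¬z) → ¬y) → y) → y) → y): 1 > 0.1, so result = 0.1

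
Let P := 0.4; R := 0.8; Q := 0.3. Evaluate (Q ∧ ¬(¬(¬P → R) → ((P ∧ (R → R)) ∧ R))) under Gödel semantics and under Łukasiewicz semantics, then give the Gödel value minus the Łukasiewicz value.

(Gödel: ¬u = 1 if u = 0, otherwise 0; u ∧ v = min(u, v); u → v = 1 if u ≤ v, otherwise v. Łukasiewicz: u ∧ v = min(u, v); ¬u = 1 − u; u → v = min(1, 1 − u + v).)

0.00

Gödel evaluation:
  ¬P: Gödel ¬ of 0.4 = 0 (operand ≠ 0)
  (¬P → R): 0 ≤ 0.8, so result = 1
  ¬(¬P → R): Gödel ¬ of 1 = 0 (operand ≠ 0)
  (R → R): 0.8 ≤ 0.8, so result = 1
  (P ∧ (R → R)) = min(0.4, 1) = 0.4
  ((P ∧ (R → R)) ∧ R) = min(0.4, 0.8) = 0.4
  (¬(¬P → R) → ((P ∧ (R → R)) ∧ R)): 0 ≤ 0.4, so result = 1
  ¬(¬(¬P → R) → ((P ∧ (R → R)) ∧ R)): Gödel ¬ of 1 = 0 (operand ≠ 0)
  (Q ∧ ¬(¬(¬P → R) → ((P ∧ (R → R)) ∧ R))) = min(0.3, 0) = 0
  Gödel value = 0
Łukasiewicz evaluation:
  ¬P: Łukasiewicz ¬ gives 1 − 0.4 = 0.6
  (¬P → R): min(1, 1 − 0.6 + 0.8) = 1
  ¬(¬P → R): Łukasiewicz ¬ gives 1 − 1 = 0
  (R → R): min(1, 1 − 0.8 + 0.8) = 1
  (P ∧ (R → R)) = min(0.4, 1) = 0.4
  ((P ∧ (R → R)) ∧ R) = min(0.4, 0.8) = 0.4
  (¬(¬P → R) → ((P ∧ (R → R)) ∧ R)): min(1, 1 − 0 + 0.4) = 1
  ¬(¬(¬P → R) → ((P ∧ (R → R)) ∧ R)): Łukasiewicz ¬ gives 1 − 1 = 0
  (Q ∧ ¬(¬(¬P → R) → ((P ∧ (R → R)) ∧ R))) = min(0.3, 0) = 0
  Łukasiewicz value = 0
Difference: 0 − 0 = 0.00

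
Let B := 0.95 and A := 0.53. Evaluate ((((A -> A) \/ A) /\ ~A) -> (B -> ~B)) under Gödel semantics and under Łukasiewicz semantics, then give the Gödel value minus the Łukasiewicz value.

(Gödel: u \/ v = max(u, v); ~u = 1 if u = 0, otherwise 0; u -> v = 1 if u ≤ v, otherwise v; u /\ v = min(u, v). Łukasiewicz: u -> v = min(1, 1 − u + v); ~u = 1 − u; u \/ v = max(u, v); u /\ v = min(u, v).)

0.37

Gödel evaluation:
  (A -> A): 0.53 ≤ 0.53, so result = 1
  ((A -> A) \/ A) = max(1, 0.53) = 1
  ~A: Gödel ¬ of 0.53 = 0 (operand ≠ 0)
  (((A -> A) \/ A) /\ ~A) = min(1, 0) = 0
  ~B: Gödel ¬ of 0.95 = 0 (operand ≠ 0)
  (B -> ~B): 0.95 > 0, so result = 0
  ((((A -> A) \/ A) /\ ~A) -> (B -> ~B)): 0 ≤ 0, so result = 1
  Gödel value = 1
Łukasiewicz evaluation:
  (A -> A): min(1, 1 − 0.53 + 0.53) = 1
  ((A -> A) \/ A) = max(1, 0.53) = 1
  ~A: Łukasiewicz ¬ gives 1 − 0.53 = 0.47
  (((A -> A) \/ A) /\ ~A) = min(1, 0.47) = 0.47
  ~B: Łukasiewicz ¬ gives 1 − 0.95 = 0.05
  (B -> ~B): min(1, 1 − 0.95 + 0.05) = 0.1
  ((((A -> A) \/ A) /\ ~A) -> (B -> ~B)): min(1, 1 − 0.47 + 0.1) = 0.63
  Łukasiewicz value = 0.63
Difference: 1 − 0.63 = 0.37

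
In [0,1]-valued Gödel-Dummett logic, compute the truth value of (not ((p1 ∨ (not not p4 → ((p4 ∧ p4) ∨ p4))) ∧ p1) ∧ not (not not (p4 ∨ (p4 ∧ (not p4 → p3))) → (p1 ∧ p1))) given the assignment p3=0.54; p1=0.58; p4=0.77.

0.00

not p4: Gödel ¬ of 0.77 = 0 (operand ≠ 0)
not not p4: Gödel ¬ of 0 = 1 (operand is 0)
(p4 ∧ p4) = min(0.77, 0.77) = 0.77
((p4 ∧ p4) ∨ p4) = max(0.77, 0.77) = 0.77
(not not p4 → ((p4 ∧ p4) ∨ p4)): 1 > 0.77, so result = 0.77
(p1 ∨ (not not p4 → ((p4 ∧ p4) ∨ p4))) = max(0.58, 0.77) = 0.77
((p1 ∨ (not not p4 → ((p4 ∧ p4) ∨ p4))) ∧ p1) = min(0.77, 0.58) = 0.58
not ((p1 ∨ (not not p4 → ((p4 ∧ p4) ∨ p4))) ∧ p1): Gödel ¬ of 0.58 = 0 (operand ≠ 0)
not p4: Gödel ¬ of 0.77 = 0 (operand ≠ 0)
(not p4 → p3): 0 ≤ 0.54, so result = 1
(p4 ∧ (not p4 → p3)) = min(0.77, 1) = 0.77
(p4 ∨ (p4 ∧ (not p4 → p3))) = max(0.77, 0.77) = 0.77
not (p4 ∨ (p4 ∧ (not p4 → p3))): Gödel ¬ of 0.77 = 0 (operand ≠ 0)
not not (p4 ∨ (p4 ∧ (not p4 → p3))): Gödel ¬ of 0 = 1 (operand is 0)
(p1 ∧ p1) = min(0.58, 0.58) = 0.58
(not not (p4 ∨ (p4 ∧ (not p4 → p3))) → (p1 ∧ p1)): 1 > 0.58, so result = 0.58
not (not not (p4 ∨ (p4 ∧ (not p4 → p3))) → (p1 ∧ p1)): Gödel ¬ of 0.58 = 0 (operand ≠ 0)
(not ((p1 ∨ (not not p4 → ((p4 ∧ p4) ∨ p4))) ∧ p1) ∧ not (not not (p4 ∨ (p4 ∧ (not p4 → p3))) → (p1 ∧ p1))) = min(0, 0) = 0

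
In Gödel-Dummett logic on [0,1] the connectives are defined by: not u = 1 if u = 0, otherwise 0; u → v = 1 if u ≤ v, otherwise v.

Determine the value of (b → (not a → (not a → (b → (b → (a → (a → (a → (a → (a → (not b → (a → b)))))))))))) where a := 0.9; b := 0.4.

not a: Gödel ¬ of 0.9 = 0 (operand ≠ 0)
not a: Gödel ¬ of 0.9 = 0 (operand ≠ 0)
not b: Gödel ¬ of 0.4 = 0 (operand ≠ 0)
(a → b): 0.9 > 0.4, so result = 0.4
(not b → (a → b)): 0 ≤ 0.4, so result = 1
(a → (not b → (a → b))): 0.9 ≤ 1, so result = 1
(a → (a → (not b → (a → b)))): 0.9 ≤ 1, so result = 1
(a → (a → (a → (not b → (a → b))))): 0.9 ≤ 1, so result = 1
(a → (a → (a → (a → (not b → (a → b)))))): 0.9 ≤ 1, so result = 1
(a → (a → (a → (a → (a → (not b → (a → b))))))): 0.9 ≤ 1, so result = 1
(b → (a → (a → (a → (a → (a → (not b → (a → b)))))))): 0.4 ≤ 1, so result = 1
(b → (b → (a → (a → (a → (a → (a → (not b → (a → b))))))))): 0.4 ≤ 1, so result = 1
(not a → (b → (b → (a → (a → (a → (a → (a → (not b → (a → b)))))))))): 0 ≤ 1, so result = 1
(not a → (not a → (b → (b → (a → (a → (a → (a → (a → (not b → (a → b))))))))))): 0 ≤ 1, so result = 1
(b → (not a → (not a → (b → (b → (a → (a → (a → (a → (a → (not b → (a → b)))))))))))): 0.4 ≤ 1, so result = 1

1.00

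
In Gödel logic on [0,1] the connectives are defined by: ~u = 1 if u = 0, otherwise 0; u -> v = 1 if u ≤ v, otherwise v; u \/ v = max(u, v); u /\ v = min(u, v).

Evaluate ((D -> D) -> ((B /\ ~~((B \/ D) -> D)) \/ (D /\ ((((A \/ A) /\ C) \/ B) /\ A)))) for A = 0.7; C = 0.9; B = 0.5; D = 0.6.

(D -> D): 0.6 ≤ 0.6, so result = 1
(B \/ D) = max(0.5, 0.6) = 0.6
((B \/ D) -> D): 0.6 ≤ 0.6, so result = 1
~((B \/ D) -> D): Gödel ¬ of 1 = 0 (operand ≠ 0)
~~((B \/ D) -> D): Gödel ¬ of 0 = 1 (operand is 0)
(B /\ ~~((B \/ D) -> D)) = min(0.5, 1) = 0.5
(A \/ A) = max(0.7, 0.7) = 0.7
((A \/ A) /\ C) = min(0.7, 0.9) = 0.7
(((A \/ A) /\ C) \/ B) = max(0.7, 0.5) = 0.7
((((A \/ A) /\ C) \/ B) /\ A) = min(0.7, 0.7) = 0.7
(D /\ ((((A \/ A) /\ C) \/ B) /\ A)) = min(0.6, 0.7) = 0.6
((B /\ ~~((B \/ D) -> D)) \/ (D /\ ((((A \/ A) /\ C) \/ B) /\ A))) = max(0.5, 0.6) = 0.6
((D -> D) -> ((B /\ ~~((B \/ D) -> D)) \/ (D /\ ((((A \/ A) /\ C) \/ B) /\ A)))): 1 > 0.6, so result = 0.6

0.60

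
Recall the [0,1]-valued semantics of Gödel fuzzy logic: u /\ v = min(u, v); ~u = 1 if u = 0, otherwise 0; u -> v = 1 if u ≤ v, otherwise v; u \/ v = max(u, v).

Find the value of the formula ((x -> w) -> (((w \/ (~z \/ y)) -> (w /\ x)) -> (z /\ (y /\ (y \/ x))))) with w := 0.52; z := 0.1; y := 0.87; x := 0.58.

(x -> w): 0.58 > 0.52, so result = 0.52
~z: Gödel ¬ of 0.1 = 0 (operand ≠ 0)
(~z \/ y) = max(0, 0.87) = 0.87
(w \/ (~z \/ y)) = max(0.52, 0.87) = 0.87
(w /\ x) = min(0.52, 0.58) = 0.52
((w \/ (~z \/ y)) -> (w /\ x)): 0.87 > 0.52, so result = 0.52
(y \/ x) = max(0.87, 0.58) = 0.87
(y /\ (y \/ x)) = min(0.87, 0.87) = 0.87
(z /\ (y /\ (y \/ x))) = min(0.1, 0.87) = 0.1
(((w \/ (~z \/ y)) -> (w /\ x)) -> (z /\ (y /\ (y \/ x)))): 0.52 > 0.1, so result = 0.1
((x -> w) -> (((w \/ (~z \/ y)) -> (w /\ x)) -> (z /\ (y /\ (y \/ x))))): 0.52 > 0.1, so result = 0.1

0.10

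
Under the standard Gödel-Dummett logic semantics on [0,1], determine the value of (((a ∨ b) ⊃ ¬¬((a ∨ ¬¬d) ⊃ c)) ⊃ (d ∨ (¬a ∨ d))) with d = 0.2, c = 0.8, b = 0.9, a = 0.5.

0.20

(a ∨ b) = max(0.5, 0.9) = 0.9
¬d: Gödel ¬ of 0.2 = 0 (operand ≠ 0)
¬¬d: Gödel ¬ of 0 = 1 (operand is 0)
(a ∨ ¬¬d) = max(0.5, 1) = 1
((a ∨ ¬¬d) ⊃ c): 1 > 0.8, so result = 0.8
¬((a ∨ ¬¬d) ⊃ c): Gödel ¬ of 0.8 = 0 (operand ≠ 0)
¬¬((a ∨ ¬¬d) ⊃ c): Gödel ¬ of 0 = 1 (operand is 0)
((a ∨ b) ⊃ ¬¬((a ∨ ¬¬d) ⊃ c)): 0.9 ≤ 1, so result = 1
¬a: Gödel ¬ of 0.5 = 0 (operand ≠ 0)
(¬a ∨ d) = max(0, 0.2) = 0.2
(d ∨ (¬a ∨ d)) = max(0.2, 0.2) = 0.2
(((a ∨ b) ⊃ ¬¬((a ∨ ¬¬d) ⊃ c)) ⊃ (d ∨ (¬a ∨ d))): 1 > 0.2, so result = 0.2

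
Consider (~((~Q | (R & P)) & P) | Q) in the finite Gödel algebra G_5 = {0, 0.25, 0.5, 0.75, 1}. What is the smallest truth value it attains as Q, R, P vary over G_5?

0.00

The minimum is attained at Q = 0, R = 0, P = 0.25:
  ~Q: Gödel ¬ of 0 = 1 (operand is 0)
  (R & P) = min(0, 0.25) = 0
  (~Q | (R & P)) = max(1, 0) = 1
  ((~Q | (R & P)) & P) = min(1, 0.25) = 0.25
  ~((~Q | (R & P)) & P): Gödel ¬ of 0.25 = 0 (operand ≠ 0)
  (~((~Q | (R & P)) & P) | Q) = max(0, 0) = 0
Checking all 125 assignments confirms none give a value below 0.00.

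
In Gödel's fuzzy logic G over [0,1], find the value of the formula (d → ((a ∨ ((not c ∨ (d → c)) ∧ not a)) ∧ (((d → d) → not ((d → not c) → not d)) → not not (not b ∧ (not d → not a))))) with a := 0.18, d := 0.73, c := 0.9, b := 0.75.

0.18

not c: Gödel ¬ of 0.9 = 0 (operand ≠ 0)
(d → c): 0.73 ≤ 0.9, so result = 1
(not c ∨ (d → c)) = max(0, 1) = 1
not a: Gödel ¬ of 0.18 = 0 (operand ≠ 0)
((not c ∨ (d → c)) ∧ not a) = min(1, 0) = 0
(a ∨ ((not c ∨ (d → c)) ∧ not a)) = max(0.18, 0) = 0.18
(d → d): 0.73 ≤ 0.73, so result = 1
not c: Gödel ¬ of 0.9 = 0 (operand ≠ 0)
(d → not c): 0.73 > 0, so result = 0
not d: Gödel ¬ of 0.73 = 0 (operand ≠ 0)
((d → not c) → not d): 0 ≤ 0, so result = 1
not ((d → not c) → not d): Gödel ¬ of 1 = 0 (operand ≠ 0)
((d → d) → not ((d → not c) → not d)): 1 > 0, so result = 0
not b: Gödel ¬ of 0.75 = 0 (operand ≠ 0)
not d: Gödel ¬ of 0.73 = 0 (operand ≠ 0)
not a: Gödel ¬ of 0.18 = 0 (operand ≠ 0)
(not d → not a): 0 ≤ 0, so result = 1
(not b ∧ (not d → not a)) = min(0, 1) = 0
not (not b ∧ (not d → not a)): Gödel ¬ of 0 = 1 (operand is 0)
not not (not b ∧ (not d → not a)): Gödel ¬ of 1 = 0 (operand ≠ 0)
(((d → d) → not ((d → not c) → not d)) → not not (not b ∧ (not d → not a))): 0 ≤ 0, so result = 1
((a ∨ ((not c ∨ (d → c)) ∧ not a)) ∧ (((d → d) → not ((d → not c) → not d)) → not not (not b ∧ (not d → not a)))) = min(0.18, 1) = 0.18
(d → ((a ∨ ((not c ∨ (d → c)) ∧ not a)) ∧ (((d → d) → not ((d → not c) → not d)) → not not (not b ∧ (not d → not a))))): 0.73 > 0.18, so result = 0.18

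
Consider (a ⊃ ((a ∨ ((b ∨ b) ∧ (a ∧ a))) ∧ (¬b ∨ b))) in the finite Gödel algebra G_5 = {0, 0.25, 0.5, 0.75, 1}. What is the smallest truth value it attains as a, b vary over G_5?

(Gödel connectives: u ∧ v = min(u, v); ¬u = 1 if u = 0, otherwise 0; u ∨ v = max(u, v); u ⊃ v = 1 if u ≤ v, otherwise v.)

The minimum is attained at a = 0.5, b = 0.25:
  (b ∨ b) = max(0.25, 0.25) = 0.25
  (a ∧ a) = min(0.5, 0.5) = 0.5
  ((b ∨ b) ∧ (a ∧ a)) = min(0.25, 0.5) = 0.25
  (a ∨ ((b ∨ b) ∧ (a ∧ a))) = max(0.5, 0.25) = 0.5
  ¬b: Gödel ¬ of 0.25 = 0 (operand ≠ 0)
  (¬b ∨ b) = max(0, 0.25) = 0.25
  ((a ∨ ((b ∨ b) ∧ (a ∧ a))) ∧ (¬b ∨ b)) = min(0.5, 0.25) = 0.25
  (a ⊃ ((a ∨ ((b ∨ b) ∧ (a ∧ a))) ∧ (¬b ∨ b))): 0.5 > 0.25, so result = 0.25
Checking all 25 assignments confirms none give a value below 0.25.

0.25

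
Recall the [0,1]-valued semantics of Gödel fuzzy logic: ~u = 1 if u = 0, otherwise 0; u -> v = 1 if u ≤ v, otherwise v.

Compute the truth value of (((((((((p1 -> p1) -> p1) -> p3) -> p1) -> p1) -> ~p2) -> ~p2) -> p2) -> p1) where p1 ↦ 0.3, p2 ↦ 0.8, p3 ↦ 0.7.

0.30

(p1 -> p1): 0.3 ≤ 0.3, so result = 1
((p1 -> p1) -> p1): 1 > 0.3, so result = 0.3
(((p1 -> p1) -> p1) -> p3): 0.3 ≤ 0.7, so result = 1
((((p1 -> p1) -> p1) -> p3) -> p1): 1 > 0.3, so result = 0.3
(((((p1 -> p1) -> p1) -> p3) -> p1) -> p1): 0.3 ≤ 0.3, so result = 1
~p2: Gödel ¬ of 0.8 = 0 (operand ≠ 0)
((((((p1 -> p1) -> p1) -> p3) -> p1) -> p1) -> ~p2): 1 > 0, so result = 0
~p2: Gödel ¬ of 0.8 = 0 (operand ≠ 0)
(((((((p1 -> p1) -> p1) -> p3) -> p1) -> p1) -> ~p2) -> ~p2): 0 ≤ 0, so result = 1
((((((((p1 -> p1) -> p1) -> p3) -> p1) -> p1) -> ~p2) -> ~p2) -> p2): 1 > 0.8, so result = 0.8
(((((((((p1 -> p1) -> p1) -> p3) -> p1) -> p1) -> ~p2) -> ~p2) -> p2) -> p1): 0.8 > 0.3, so result = 0.3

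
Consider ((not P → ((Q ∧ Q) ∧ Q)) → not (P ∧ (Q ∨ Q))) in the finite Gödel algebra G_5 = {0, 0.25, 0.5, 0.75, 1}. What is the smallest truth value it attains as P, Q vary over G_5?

The minimum is attained at P = 0.25, Q = 0.25:
  not P: Gödel ¬ of 0.25 = 0 (operand ≠ 0)
  (Q ∧ Q) = min(0.25, 0.25) = 0.25
  ((Q ∧ Q) ∧ Q) = min(0.25, 0.25) = 0.25
  (not P → ((Q ∧ Q) ∧ Q)): 0 ≤ 0.25, so result = 1
  (Q ∨ Q) = max(0.25, 0.25) = 0.25
  (P ∧ (Q ∨ Q)) = min(0.25, 0.25) = 0.25
  not (P ∧ (Q ∨ Q)): Gödel ¬ of 0.25 = 0 (operand ≠ 0)
  ((not P → ((Q ∧ Q) ∧ Q)) → not (P ∧ (Q ∨ Q))): 1 > 0, so result = 0
Checking all 25 assignments confirms none give a value below 0.00.

0.00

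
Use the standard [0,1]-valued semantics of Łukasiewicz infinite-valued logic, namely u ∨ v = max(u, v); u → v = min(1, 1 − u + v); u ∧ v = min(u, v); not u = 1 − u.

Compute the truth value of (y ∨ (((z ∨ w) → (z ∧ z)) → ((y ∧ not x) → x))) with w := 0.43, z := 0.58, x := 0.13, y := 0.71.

0.71

(z ∨ w) = max(0.58, 0.43) = 0.58
(z ∧ z) = min(0.58, 0.58) = 0.58
((z ∨ w) → (z ∧ z)): min(1, 1 − 0.58 + 0.58) = 1
not x: Łukasiewicz ¬ gives 1 − 0.13 = 0.87
(y ∧ not x) = min(0.71, 0.87) = 0.71
((y ∧ not x) → x): min(1, 1 − 0.71 + 0.13) = 0.42
(((z ∨ w) → (z ∧ z)) → ((y ∧ not x) → x)): min(1, 1 − 1 + 0.42) = 0.42
(y ∨ (((z ∨ w) → (z ∧ z)) → ((y ∧ not x) → x))) = max(0.71, 0.42) = 0.71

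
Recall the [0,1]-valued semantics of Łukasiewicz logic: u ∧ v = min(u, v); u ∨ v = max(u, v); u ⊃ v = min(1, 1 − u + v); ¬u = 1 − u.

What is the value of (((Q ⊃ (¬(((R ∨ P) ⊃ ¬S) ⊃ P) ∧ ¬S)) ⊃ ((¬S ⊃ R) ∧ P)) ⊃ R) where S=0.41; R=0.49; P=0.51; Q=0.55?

0.92

(R ∨ P) = max(0.49, 0.51) = 0.51
¬S: Łukasiewicz ¬ gives 1 − 0.41 = 0.59
((R ∨ P) ⊃ ¬S): min(1, 1 − 0.51 + 0.59) = 1
(((R ∨ P) ⊃ ¬S) ⊃ P): min(1, 1 − 1 + 0.51) = 0.51
¬(((R ∨ P) ⊃ ¬S) ⊃ P): Łukasiewicz ¬ gives 1 − 0.51 = 0.49
¬S: Łukasiewicz ¬ gives 1 − 0.41 = 0.59
(¬(((R ∨ P) ⊃ ¬S) ⊃ P) ∧ ¬S) = min(0.49, 0.59) = 0.49
(Q ⊃ (¬(((R ∨ P) ⊃ ¬S) ⊃ P) ∧ ¬S)): min(1, 1 − 0.55 + 0.49) = 0.94
¬S: Łukasiewicz ¬ gives 1 − 0.41 = 0.59
(¬S ⊃ R): min(1, 1 − 0.59 + 0.49) = 0.9
((¬S ⊃ R) ∧ P) = min(0.9, 0.51) = 0.51
((Q ⊃ (¬(((R ∨ P) ⊃ ¬S) ⊃ P) ∧ ¬S)) ⊃ ((¬S ⊃ R) ∧ P)): min(1, 1 − 0.94 + 0.51) = 0.57
(((Q ⊃ (¬(((R ∨ P) ⊃ ¬S) ⊃ P) ∧ ¬S)) ⊃ ((¬S ⊃ R) ∧ P)) ⊃ R): min(1, 1 − 0.57 + 0.49) = 0.92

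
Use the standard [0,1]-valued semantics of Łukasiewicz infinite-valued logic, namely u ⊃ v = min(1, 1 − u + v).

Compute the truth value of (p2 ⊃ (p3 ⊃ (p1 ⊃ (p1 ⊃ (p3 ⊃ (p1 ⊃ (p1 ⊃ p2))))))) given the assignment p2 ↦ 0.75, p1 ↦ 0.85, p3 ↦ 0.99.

(p1 ⊃ p2): min(1, 1 − 0.85 + 0.75) = 0.9
(p1 ⊃ (p1 ⊃ p2)): min(1, 1 − 0.85 + 0.9) = 1
(p3 ⊃ (p1 ⊃ (p1 ⊃ p2))): min(1, 1 − 0.99 + 1) = 1
(p1 ⊃ (p3 ⊃ (p1 ⊃ (p1 ⊃ p2)))): min(1, 1 − 0.85 + 1) = 1
(p1 ⊃ (p1 ⊃ (p3 ⊃ (p1 ⊃ (p1 ⊃ p2))))): min(1, 1 − 0.85 + 1) = 1
(p3 ⊃ (p1 ⊃ (p1 ⊃ (p3 ⊃ (p1 ⊃ (p1 ⊃ p2)))))): min(1, 1 − 0.99 + 1) = 1
(p2 ⊃ (p3 ⊃ (p1 ⊃ (p1 ⊃ (p3 ⊃ (p1 ⊃ (p1 ⊃ p2))))))): min(1, 1 − 0.75 + 1) = 1

1.00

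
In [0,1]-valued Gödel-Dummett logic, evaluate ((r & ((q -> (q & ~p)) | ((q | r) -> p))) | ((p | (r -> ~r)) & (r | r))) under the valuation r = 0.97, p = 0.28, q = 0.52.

0.28

~p: Gödel ¬ of 0.28 = 0 (operand ≠ 0)
(q & ~p) = min(0.52, 0) = 0
(q -> (q & ~p)): 0.52 > 0, so result = 0
(q | r) = max(0.52, 0.97) = 0.97
((q | r) -> p): 0.97 > 0.28, so result = 0.28
((q -> (q & ~p)) | ((q | r) -> p)) = max(0, 0.28) = 0.28
(r & ((q -> (q & ~p)) | ((q | r) -> p))) = min(0.97, 0.28) = 0.28
~r: Gödel ¬ of 0.97 = 0 (operand ≠ 0)
(r -> ~r): 0.97 > 0, so result = 0
(p | (r -> ~r)) = max(0.28, 0) = 0.28
(r | r) = max(0.97, 0.97) = 0.97
((p | (r -> ~r)) & (r | r)) = min(0.28, 0.97) = 0.28
((r & ((q -> (q & ~p)) | ((q | r) -> p))) | ((p | (r -> ~r)) & (r | r))) = max(0.28, 0.28) = 0.28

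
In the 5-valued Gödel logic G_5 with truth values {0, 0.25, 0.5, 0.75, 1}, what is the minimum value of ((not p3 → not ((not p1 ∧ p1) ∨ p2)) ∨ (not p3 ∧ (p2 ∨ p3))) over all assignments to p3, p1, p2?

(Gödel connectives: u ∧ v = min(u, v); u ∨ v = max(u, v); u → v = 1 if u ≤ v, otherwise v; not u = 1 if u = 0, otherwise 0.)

0.25

The minimum is attained at p3 = 0, p1 = 0, p2 = 0.25:
  not p3: Gödel ¬ of 0 = 1 (operand is 0)
  not p1: Gödel ¬ of 0 = 1 (operand is 0)
  (not p1 ∧ p1) = min(1, 0) = 0
  ((not p1 ∧ p1) ∨ p2) = max(0, 0.25) = 0.25
  not ((not p1 ∧ p1) ∨ p2): Gödel ¬ of 0.25 = 0 (operand ≠ 0)
  (not p3 → not ((not p1 ∧ p1) ∨ p2)): 1 > 0, so result = 0
  not p3: Gödel ¬ of 0 = 1 (operand is 0)
  (p2 ∨ p3) = max(0.25, 0) = 0.25
  (not p3 ∧ (p2 ∨ p3)) = min(1, 0.25) = 0.25
  ((not p3 → not ((not p1 ∧ p1) ∨ p2)) ∨ (not p3 ∧ (p2 ∨ p3))) = max(0, 0.25) = 0.25
Checking all 125 assignments confirms none give a value below 0.25.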